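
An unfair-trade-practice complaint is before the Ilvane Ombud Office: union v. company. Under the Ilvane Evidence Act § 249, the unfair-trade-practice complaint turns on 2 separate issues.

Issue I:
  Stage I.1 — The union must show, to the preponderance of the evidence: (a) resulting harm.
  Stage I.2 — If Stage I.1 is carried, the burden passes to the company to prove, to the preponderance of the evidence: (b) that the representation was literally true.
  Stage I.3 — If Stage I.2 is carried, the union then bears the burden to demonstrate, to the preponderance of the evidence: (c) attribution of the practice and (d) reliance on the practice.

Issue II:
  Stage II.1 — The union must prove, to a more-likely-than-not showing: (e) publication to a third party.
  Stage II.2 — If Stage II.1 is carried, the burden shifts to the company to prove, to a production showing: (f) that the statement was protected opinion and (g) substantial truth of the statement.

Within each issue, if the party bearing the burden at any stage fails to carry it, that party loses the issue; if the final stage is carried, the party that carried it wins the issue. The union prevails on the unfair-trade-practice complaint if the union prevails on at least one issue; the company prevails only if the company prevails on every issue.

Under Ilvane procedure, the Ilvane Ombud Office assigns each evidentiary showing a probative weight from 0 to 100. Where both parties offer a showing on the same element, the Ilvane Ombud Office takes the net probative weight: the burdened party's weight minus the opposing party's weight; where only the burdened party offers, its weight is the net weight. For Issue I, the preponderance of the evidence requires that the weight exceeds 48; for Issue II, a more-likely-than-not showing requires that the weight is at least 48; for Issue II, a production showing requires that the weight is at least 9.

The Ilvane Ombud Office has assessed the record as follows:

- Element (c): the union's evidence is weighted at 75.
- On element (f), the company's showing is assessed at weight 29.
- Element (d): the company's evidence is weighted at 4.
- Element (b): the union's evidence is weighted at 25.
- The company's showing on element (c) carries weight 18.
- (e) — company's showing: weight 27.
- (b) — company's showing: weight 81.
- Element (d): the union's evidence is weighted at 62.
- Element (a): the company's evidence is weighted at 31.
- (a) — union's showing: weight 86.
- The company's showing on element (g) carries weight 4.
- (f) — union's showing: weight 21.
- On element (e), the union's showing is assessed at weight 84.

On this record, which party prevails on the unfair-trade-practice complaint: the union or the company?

— Issue I —
Stage I.1 (union, the preponderance of the evidence, weight exceeds 48): (a) net 86−31=55 > 48 — meets.
  Stage I.1 is satisfied; the onus moves to the company.
Stage I.2 (company, the preponderance of the evidence, weight exceeds 48): (b) net 81−25=56 > 48 — meets.
  Stage I.2 is satisfied; the onus moves to the union.
Stage I.3 (union, the preponderance of the evidence, weight exceeds 48): (c) net 75−18=57 > 48 — meets; (d) net 62−4=58 > 48 — meets.
  The union carries the last stage.
All stages carried — the union prevails on this issue.
— Issue II —
Stage II.1 — burden on union; standard: a more-likely-than-not showing (weight is at least 48).
    (e): 84 − 27 = 57 ≥ 48 [met]
  Stage II.1 carried; the burden shifts to the company.
Stage II.2 — burden on company; standard: a production showing (weight is at least 9).
    (f): 29 − 21 = 8 < 9 [not met]
    (g): 4 < 9 [not met]
  Stage II.2 not carried; the company fails its burden.
The union prevails on this issue.
Per-issue: Issue I → union; Issue II → union. The union must prevail on at least one issue; overall, the union prevails.

union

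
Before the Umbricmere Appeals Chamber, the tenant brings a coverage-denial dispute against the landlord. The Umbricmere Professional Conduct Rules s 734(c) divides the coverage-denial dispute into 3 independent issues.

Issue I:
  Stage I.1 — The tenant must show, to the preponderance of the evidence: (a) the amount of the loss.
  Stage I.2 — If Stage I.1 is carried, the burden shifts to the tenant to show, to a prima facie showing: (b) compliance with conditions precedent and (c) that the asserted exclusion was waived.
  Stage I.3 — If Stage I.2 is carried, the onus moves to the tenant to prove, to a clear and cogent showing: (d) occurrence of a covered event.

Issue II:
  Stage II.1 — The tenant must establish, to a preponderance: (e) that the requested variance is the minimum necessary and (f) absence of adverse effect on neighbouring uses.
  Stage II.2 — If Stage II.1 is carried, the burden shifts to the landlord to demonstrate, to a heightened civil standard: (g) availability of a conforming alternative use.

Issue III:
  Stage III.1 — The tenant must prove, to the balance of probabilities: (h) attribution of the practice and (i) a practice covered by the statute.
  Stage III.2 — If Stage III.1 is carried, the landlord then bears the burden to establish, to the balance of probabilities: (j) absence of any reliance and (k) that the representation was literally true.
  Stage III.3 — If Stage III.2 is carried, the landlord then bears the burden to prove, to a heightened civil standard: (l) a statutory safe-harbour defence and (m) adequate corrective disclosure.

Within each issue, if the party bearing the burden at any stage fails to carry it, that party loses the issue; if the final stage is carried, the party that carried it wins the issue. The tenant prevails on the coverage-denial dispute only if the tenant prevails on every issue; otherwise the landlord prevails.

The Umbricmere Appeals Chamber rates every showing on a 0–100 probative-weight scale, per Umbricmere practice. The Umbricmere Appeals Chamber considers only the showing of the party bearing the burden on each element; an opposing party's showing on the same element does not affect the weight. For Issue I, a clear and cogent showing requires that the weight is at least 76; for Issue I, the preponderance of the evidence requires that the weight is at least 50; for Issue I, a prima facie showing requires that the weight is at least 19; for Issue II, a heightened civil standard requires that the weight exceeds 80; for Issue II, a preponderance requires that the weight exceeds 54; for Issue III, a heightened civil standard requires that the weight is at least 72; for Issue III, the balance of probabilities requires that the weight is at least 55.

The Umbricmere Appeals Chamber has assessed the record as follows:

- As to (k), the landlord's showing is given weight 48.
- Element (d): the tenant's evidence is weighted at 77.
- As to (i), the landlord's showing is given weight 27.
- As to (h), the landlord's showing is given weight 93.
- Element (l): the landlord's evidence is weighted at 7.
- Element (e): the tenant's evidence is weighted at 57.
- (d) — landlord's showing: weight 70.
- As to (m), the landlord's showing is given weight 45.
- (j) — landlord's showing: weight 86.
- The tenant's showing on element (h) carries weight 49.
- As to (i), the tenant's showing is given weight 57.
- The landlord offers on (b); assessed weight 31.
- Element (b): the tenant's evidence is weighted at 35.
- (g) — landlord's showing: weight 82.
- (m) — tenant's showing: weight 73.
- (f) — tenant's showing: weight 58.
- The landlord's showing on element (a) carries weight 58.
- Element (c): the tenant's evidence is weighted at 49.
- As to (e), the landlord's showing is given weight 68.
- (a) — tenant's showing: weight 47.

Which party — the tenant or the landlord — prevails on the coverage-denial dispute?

landlord

— Issue I —
Stage I.1 (tenant, the preponderance of the evidence, weight is at least 50): (a) 47 (landlord's 58 disregarded) < 50 — fails.
  Not every element is met, so the tenant fails to carry Stage I.1.
The landlord prevails on this issue.
— Issue II —
At Stage II.1 the tenant must meet a preponderance (weight exceeds 54): on (e) the weight is 57 (the landlord's 68 is given no effect), which does exceed 54, so (e) meets the standard; on (f) the weight is 58, which does exceed 54, so (f) meets the standard.
  All elements met. The burden passes to the landlord.
At Stage II.2 the landlord must meet a heightened civil standard (weight exceeds 80): on (g) the weight is 82, > 80, so (g) meets the standard.
  The landlord carries the last stage.
With every stage satisfied, the landlord prevails on this issue.
— Issue III —
Stage III.1 — burden on tenant; standard: the balance of probabilities (weight is at least 55).
    (h): 49 (landlord's 93 disregarded) < 55 [not met]
    (i): 57 (landlord's 27 disregarded) ≥ 55 [met]
  Stage III.1 not carried; the tenant fails its burden.
The analysis ends at Stage III.1; the landlord prevails on this issue.
Per-issue: Issue I → landlord; Issue II → landlord; Issue III → landlord. The tenant must prevail on every issue; overall, the landlord prevails.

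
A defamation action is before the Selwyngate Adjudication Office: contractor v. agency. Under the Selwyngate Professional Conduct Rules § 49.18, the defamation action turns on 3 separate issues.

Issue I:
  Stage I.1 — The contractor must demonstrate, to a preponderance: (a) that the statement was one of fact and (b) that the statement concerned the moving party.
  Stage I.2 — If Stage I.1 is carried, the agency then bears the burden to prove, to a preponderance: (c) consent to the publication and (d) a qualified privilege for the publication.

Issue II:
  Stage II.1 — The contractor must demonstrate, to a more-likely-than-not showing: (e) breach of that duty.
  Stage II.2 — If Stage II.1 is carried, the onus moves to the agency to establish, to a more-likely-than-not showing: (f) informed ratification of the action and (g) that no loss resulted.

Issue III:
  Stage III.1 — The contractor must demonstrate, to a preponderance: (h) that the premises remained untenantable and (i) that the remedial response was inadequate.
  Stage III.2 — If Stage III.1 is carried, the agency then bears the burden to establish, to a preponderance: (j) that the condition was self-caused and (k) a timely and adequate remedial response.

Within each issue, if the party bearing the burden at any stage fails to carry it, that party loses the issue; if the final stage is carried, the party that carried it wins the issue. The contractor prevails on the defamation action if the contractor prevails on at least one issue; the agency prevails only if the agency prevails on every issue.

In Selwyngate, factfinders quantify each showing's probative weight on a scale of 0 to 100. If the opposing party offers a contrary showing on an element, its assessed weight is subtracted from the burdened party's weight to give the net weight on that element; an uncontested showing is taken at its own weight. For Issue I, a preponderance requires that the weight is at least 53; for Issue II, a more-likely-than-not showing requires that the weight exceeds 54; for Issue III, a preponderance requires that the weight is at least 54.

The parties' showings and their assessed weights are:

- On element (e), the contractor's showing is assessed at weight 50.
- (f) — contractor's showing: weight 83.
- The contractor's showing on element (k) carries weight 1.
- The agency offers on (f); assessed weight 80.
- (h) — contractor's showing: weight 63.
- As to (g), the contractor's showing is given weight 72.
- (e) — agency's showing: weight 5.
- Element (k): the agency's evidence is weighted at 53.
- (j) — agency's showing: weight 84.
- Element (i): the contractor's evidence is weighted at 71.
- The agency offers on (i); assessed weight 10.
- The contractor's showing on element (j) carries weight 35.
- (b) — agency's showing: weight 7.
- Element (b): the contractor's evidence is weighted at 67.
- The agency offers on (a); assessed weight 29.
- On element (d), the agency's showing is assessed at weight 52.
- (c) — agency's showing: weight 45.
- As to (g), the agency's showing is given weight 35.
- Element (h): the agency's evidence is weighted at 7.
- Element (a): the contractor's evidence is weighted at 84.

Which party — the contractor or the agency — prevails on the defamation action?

contractor

— Issue I —
Stage I.1 (contractor, a preponderance, weight is at least 53): (a) net 84−29=55 ≥ 53 — meets; (b) net 67−7=60 ≥ 53 — meets.
  All elements met. The burden passes to the agency.
Stage I.2 (agency, a preponderance, weight is at least 53): (c) 45 < 53 — fails; (d) 52 < 53 — fails.
  The agency does not carry Stage I.2.
So the contractor prevails on this issue.
— Issue II —
At Stage II.1 the contractor must meet a more-likely-than-not showing (weight exceeds 54): on (e) the weight is 50 less the opposing 5 gives net 45, ≤ 54, so (e) does not meet the standard.
  Stage II.1 not carried; the contractor fails its burden.
The agency prevails on this issue.
— Issue III —
Stage III.1 (contractor, a preponderance, weight is at least 54): (h) net 63−7=56 ≥ 54 — meets; (i) net 71−10=61 ≥ 54 — meets.
  All elements met. The burden passes to the agency.
Stage III.2 (agency, a preponderance, weight is at least 54): (j) net 84−35=49 < 54 — fails; (k) net 53−1=52 < 54 — fails.
  The agency does not carry Stage III.2.
So the contractor prevails on this issue.
Per-issue: Issue I → contractor; Issue II → agency; Issue III → contractor. The contractor must prevail on at least one issue; overall, the contractor prevails.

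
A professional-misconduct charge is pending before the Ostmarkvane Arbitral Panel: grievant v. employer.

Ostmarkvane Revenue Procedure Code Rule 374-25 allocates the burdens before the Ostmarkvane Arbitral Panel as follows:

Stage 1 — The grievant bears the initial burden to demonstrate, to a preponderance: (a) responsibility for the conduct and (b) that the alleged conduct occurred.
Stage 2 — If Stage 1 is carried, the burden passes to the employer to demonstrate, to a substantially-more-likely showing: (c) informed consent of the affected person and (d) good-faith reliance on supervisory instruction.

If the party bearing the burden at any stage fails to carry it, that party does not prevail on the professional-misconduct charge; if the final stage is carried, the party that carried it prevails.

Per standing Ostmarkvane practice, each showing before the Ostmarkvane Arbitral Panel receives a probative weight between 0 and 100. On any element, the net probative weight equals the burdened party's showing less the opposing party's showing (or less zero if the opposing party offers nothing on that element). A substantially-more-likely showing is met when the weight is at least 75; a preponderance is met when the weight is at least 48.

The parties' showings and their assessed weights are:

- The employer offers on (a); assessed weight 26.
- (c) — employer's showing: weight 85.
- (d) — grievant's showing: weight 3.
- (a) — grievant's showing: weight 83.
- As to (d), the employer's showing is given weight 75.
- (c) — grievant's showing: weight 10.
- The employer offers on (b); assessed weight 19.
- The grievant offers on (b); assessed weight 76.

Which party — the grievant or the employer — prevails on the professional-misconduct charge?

At Stage 1 the grievant must meet a preponderance (weight is at least 48): on (a) the weight is 83 less the opposing 26 gives net 57, ≥ 48, so (a) meets the standard; on (b) the weight is 76 less the opposing 19 gives net 57, ≥ 48, so (b) meets the standard.
  Stage 1 is satisfied; the onus moves to the employer.
At Stage 2 the employer must meet a substantially-more-likely showing (weight is at least 75): on (c) the weight is 85 less the opposing 10 gives net 75, ≥ 75, so (c) meets the standard; on (d) the weight is 75 less the opposing 3 gives net 72, < 75, so (d) does not meet the standard.
  The employer does not carry Stage 2.
The analysis ends at Stage 2; the grievant prevails.

grievant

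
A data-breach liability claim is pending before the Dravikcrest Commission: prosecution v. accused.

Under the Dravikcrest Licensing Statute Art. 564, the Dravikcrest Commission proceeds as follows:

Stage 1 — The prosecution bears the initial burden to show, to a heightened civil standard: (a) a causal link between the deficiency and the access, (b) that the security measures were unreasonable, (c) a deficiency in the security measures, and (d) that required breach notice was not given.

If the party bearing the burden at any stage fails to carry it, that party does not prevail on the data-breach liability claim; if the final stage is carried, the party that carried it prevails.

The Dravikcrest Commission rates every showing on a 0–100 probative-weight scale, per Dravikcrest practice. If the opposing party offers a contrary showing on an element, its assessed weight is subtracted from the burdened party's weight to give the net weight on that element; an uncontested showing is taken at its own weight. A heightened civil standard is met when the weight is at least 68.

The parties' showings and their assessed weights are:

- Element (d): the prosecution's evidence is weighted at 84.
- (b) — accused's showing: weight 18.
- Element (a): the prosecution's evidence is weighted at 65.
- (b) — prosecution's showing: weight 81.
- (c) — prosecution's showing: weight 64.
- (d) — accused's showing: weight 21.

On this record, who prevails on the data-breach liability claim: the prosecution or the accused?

Stage 1 — burden on prosecution; standard: a heightened civil standard (weight is at least 68).
    (a): 65 < 68 [not met]
    (b): 81 − 18 = 63 < 68 [not met]
    (c): 64 < 68 [not met]
    (d): 84 − 21 = 63 < 68 [not met]
  Stage 1 not carried; the prosecution fails its burden.
So the accused prevails.

accused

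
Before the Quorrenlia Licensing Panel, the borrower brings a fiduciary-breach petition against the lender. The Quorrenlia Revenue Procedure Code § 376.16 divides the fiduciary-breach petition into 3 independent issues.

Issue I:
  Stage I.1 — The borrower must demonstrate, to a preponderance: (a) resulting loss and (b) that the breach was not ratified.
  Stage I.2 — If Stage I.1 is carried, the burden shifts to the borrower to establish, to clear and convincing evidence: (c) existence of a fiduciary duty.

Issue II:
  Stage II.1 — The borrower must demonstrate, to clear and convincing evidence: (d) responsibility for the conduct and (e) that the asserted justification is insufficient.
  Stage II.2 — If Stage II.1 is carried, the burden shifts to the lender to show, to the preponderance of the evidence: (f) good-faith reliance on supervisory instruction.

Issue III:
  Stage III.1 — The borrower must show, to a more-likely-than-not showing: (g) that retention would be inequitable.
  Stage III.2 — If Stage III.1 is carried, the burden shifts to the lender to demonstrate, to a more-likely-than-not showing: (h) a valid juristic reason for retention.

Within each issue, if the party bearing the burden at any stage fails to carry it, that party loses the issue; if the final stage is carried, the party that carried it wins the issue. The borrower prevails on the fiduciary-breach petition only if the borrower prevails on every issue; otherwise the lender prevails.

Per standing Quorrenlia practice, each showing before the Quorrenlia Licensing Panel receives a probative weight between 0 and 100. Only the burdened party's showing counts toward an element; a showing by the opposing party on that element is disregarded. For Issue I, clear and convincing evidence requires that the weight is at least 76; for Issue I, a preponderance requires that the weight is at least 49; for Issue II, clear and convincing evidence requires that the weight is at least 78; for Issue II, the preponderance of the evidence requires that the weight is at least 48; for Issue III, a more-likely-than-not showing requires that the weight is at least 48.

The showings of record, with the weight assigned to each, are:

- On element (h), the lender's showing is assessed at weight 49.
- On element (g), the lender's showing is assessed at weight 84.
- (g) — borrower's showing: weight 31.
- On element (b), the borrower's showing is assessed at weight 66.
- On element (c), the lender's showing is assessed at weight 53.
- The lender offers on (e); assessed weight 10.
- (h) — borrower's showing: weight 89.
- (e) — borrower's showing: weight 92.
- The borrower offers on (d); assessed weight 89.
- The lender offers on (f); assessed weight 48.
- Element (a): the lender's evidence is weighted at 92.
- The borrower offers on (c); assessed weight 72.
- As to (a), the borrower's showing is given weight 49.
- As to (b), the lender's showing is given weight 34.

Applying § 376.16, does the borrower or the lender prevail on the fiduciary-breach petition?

lender

— Issue I —
Stage I.1 — burden on borrower; standard: a preponderance (weight is at least 49).
    (a): 49 (lender's 92 disregarded) ≥ 49 [met]
    (b): 66 (lender's 34 disregarded) ≥ 49 [met]
  Stage I.1 carried; the burden remains with the borrower.
Stage I.2 — burden on borrower; standard: clear and convincing evidence (weight is at least 76).
    (c): 72 (lender's 53 disregarded) < 76 [not met]
  Stage I.2 not carried; the borrower fails its burden.
So the lender prevails on this issue.
— Issue II —
Stage II.1 (borrower, clear and convincing evidence, weight is at least 78): (d) 89 ≥ 78 — meets; (e) 92 (lender's 10 disregarded) ≥ 78 — meets.
  Stage II.1 carried; the burden shifts to the lender.
Stage II.2 (lender, the preponderance of the evidence, weight is at least 48): (f) 48 ≥ 48 — meets.
  The lender carries the last stage.
All stages carried — the lender prevails on this issue.
— Issue III —
At Stage III.1 the borrower must meet a more-likely-than-not showing (weight is at least 48): on (g) the weight is 31 (the lender's 84 is given no effect), < 48, so (g) does not meet the standard.
  Not every element is met, so the borrower fails to carry Stage III.1.
The lender prevails on this issue.
Per-issue: Issue I → lender; Issue II → lender; Issue III → lender. The borrower must prevail on every issue; overall, the lender prevails.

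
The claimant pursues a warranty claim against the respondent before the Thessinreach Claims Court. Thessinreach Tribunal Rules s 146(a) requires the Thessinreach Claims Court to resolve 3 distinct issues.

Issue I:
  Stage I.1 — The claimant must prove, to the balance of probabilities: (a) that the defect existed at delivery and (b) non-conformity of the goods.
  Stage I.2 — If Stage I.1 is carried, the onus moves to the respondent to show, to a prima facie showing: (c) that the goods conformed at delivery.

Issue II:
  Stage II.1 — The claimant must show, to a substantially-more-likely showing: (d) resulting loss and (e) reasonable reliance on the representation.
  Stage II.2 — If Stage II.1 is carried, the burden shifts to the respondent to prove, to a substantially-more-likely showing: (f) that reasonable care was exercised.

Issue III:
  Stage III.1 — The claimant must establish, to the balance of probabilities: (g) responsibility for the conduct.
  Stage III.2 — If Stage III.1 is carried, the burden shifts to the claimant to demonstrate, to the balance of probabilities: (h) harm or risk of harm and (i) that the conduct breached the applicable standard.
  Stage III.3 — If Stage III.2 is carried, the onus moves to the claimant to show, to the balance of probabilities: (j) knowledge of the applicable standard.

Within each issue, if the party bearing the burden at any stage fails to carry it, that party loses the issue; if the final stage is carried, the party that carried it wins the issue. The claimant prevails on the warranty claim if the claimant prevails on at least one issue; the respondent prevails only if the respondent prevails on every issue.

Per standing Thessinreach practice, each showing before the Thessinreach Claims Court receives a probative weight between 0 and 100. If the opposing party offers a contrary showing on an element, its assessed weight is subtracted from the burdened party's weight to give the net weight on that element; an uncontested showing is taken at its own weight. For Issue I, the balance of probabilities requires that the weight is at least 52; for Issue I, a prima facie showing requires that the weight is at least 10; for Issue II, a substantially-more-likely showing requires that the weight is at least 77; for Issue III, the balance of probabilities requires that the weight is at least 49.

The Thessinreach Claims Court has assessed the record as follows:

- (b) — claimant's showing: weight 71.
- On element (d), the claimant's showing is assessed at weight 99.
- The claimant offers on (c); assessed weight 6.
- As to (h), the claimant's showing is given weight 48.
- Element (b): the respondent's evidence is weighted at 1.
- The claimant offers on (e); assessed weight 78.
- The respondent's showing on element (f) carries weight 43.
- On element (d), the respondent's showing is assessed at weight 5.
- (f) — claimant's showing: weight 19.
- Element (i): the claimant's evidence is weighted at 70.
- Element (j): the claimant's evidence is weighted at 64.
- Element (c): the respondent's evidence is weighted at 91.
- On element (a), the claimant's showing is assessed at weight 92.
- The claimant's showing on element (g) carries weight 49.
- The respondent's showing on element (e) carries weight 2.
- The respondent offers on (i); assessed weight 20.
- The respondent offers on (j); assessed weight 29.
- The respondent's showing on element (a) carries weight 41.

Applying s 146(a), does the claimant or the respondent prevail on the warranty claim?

— Issue I —
Stage I.1 (claimant, the balance of probabilities, weight is at least 52): (a) net 92−41=51 < 52 — fails; (b) net 71−1=70 ≥ 52 — meets.
  The claimant does not carry Stage I.1.
The analysis ends at Stage I.1; the respondent prevails on this issue.
— Issue II —
Stage II.1 — burden on claimant; standard: a substantially-more-likely showing (weight is at least 77).
    (d): 99 − 5 = 94 ≥ 77 [met]
    (e): 78 − 2 = 76 < 77 [not met]
  Stage II.1 not carried; the claimant fails its burden.
The analysis ends at Stage II.1; the respondent prevails on this issue.
— Issue III —
Stage III.1 (claimant, the balance of probabilities, weight is at least 49): (g) 49 ≥ 49 — meets.
  Stage III.1 carried; the burden remains with the claimant.
Stage III.2 (claimant, the balance of probabilities, weight is at least 49): (h) 48 < 49 — fails; (i) net 70−20=50 ≥ 49 — meets.
  Not every element is met, so the claimant fails to carry Stage III.2.
So the respondent prevails on this issue.
Per-issue: Issue I → respondent; Issue II → respondent; Issue III → respondent. The claimant must prevail on at least one issue; overall, the respondent prevails.

respondent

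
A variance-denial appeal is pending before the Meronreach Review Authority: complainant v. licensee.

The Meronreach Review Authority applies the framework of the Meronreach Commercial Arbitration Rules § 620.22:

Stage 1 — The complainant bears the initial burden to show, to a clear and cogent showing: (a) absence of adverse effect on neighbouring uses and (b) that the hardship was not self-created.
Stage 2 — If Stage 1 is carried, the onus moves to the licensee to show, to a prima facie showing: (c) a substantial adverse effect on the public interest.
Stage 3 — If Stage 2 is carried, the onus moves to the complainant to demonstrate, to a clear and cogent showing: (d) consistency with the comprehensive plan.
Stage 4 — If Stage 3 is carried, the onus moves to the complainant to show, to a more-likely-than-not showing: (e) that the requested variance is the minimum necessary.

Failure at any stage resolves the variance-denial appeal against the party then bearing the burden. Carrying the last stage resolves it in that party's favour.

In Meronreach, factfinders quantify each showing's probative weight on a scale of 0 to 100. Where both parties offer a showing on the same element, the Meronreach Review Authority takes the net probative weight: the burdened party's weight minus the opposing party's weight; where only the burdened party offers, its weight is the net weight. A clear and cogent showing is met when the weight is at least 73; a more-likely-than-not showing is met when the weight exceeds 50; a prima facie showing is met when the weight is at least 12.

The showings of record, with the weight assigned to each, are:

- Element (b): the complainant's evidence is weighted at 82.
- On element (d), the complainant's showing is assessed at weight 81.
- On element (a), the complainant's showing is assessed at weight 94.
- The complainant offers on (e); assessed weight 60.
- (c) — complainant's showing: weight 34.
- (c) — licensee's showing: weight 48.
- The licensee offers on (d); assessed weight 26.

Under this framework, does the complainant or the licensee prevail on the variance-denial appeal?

Stage 1 (complainant, a clear and cogent showing, weight is at least 73): (a) 94 ≥ 73 — meets; (b) 82 ≥ 73 — meets.
  The complainant carries Stage 1; the licensee now bears the burden.
Stage 2 (licensee, a prima facie showing, weight is at least 12): (c) net 48−34=14 ≥ 12 — meets.
  Stage 2 is satisfied; the onus moves to the complainant.
Stage 3 (complainant, a clear and cogent showing, weight is at least 73): (d) net 81−26=55 < 73 — fails.
  The complainant does not carry Stage 3.
The analysis ends at Stage 3; the licensee prevails.

licensee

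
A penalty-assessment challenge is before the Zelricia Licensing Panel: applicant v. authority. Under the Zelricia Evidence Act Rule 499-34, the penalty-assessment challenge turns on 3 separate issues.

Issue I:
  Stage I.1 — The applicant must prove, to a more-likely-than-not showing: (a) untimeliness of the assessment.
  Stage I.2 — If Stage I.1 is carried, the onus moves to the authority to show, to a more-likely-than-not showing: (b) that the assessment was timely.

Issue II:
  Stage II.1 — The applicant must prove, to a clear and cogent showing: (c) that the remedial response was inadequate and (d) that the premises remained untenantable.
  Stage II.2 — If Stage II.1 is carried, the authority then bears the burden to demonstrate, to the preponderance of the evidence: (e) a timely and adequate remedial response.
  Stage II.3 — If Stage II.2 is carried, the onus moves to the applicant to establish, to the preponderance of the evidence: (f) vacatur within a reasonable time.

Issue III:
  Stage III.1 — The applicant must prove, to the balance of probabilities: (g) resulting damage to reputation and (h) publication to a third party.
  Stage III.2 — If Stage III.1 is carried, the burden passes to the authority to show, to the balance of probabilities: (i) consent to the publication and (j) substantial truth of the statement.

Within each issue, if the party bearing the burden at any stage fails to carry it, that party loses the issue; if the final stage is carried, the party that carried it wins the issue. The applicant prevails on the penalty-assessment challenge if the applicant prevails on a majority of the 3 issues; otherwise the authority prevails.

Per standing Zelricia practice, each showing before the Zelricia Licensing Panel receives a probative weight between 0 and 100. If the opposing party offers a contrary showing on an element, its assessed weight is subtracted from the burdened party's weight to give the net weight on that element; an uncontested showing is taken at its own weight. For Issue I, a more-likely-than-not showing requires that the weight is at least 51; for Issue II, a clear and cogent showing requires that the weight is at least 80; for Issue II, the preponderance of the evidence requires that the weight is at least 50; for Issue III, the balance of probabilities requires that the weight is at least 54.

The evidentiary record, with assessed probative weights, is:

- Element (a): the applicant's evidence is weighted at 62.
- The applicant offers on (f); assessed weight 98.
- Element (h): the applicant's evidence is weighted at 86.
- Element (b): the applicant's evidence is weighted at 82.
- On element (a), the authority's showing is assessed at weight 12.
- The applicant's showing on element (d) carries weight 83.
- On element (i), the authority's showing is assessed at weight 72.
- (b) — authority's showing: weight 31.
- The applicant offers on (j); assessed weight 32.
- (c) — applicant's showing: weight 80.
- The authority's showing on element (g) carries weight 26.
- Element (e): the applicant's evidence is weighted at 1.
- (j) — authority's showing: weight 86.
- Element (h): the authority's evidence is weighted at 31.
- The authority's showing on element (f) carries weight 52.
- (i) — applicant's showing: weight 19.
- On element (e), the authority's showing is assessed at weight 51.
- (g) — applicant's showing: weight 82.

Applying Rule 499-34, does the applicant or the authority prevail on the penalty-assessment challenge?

authority

— Issue I —
At Stage I.1 the applicant must meet a more-likely-than-not showing (weight is at least 51): on (a) the weight is 62 less the opposing 12 gives net 50, which does not reach 51, so (a) does not meet the standard.
  The applicant does not carry Stage I.1.
The analysis ends at Stage I.1; the authority prevails on this issue.
— Issue II —
Stage II.1 — burden on applicant; standard: a clear and cogent showing (weight is at least 80).
    (c): 80 ≥ 80 [met]
    (d): 83 ≥ 80 [met]
  Stage II.1 is satisfied; the onus moves to the authority.
Stage II.2 — burden on authority; standard: the preponderance of the evidence (weight is at least 50).
    (e): 51 − 1 = 50 ≥ 50 [met]
  Stage II.2 is satisfied; the onus moves to the applicant.
Stage II.3 — burden on applicant; standard: the preponderance of the evidence (weight is at least 50).
    (f): 98 − 52 = 46 < 50 [not met]
  The applicant does not carry Stage II.3.
So the authority prevails on this issue.
— Issue III —
Stage III.1 — burden on applicant; standard: the balance of probabilities (weight is at least 54).
    (g): 82 − 26 = 56 ≥ 54 [met]
    (h): 86 − 31 = 55 ≥ 54 [met]
  The applicant carries Stage III.1; the authority now bears the burden.
Stage III.2 — burden on authority; standard: the balance of probabilities (weight is at least 54).
    (i): 72 − 19 = 53 < 54 [not met]
    (j): 86 − 32 = 54 ≥ 54 [met]
  The authority does not carry Stage III.2.
So the applicant prevails on this issue.
Per-issue: Issue I → authority; Issue II → authority; Issue III → applicant. The applicant must prevail on a majority of issues; overall, the authority prevails.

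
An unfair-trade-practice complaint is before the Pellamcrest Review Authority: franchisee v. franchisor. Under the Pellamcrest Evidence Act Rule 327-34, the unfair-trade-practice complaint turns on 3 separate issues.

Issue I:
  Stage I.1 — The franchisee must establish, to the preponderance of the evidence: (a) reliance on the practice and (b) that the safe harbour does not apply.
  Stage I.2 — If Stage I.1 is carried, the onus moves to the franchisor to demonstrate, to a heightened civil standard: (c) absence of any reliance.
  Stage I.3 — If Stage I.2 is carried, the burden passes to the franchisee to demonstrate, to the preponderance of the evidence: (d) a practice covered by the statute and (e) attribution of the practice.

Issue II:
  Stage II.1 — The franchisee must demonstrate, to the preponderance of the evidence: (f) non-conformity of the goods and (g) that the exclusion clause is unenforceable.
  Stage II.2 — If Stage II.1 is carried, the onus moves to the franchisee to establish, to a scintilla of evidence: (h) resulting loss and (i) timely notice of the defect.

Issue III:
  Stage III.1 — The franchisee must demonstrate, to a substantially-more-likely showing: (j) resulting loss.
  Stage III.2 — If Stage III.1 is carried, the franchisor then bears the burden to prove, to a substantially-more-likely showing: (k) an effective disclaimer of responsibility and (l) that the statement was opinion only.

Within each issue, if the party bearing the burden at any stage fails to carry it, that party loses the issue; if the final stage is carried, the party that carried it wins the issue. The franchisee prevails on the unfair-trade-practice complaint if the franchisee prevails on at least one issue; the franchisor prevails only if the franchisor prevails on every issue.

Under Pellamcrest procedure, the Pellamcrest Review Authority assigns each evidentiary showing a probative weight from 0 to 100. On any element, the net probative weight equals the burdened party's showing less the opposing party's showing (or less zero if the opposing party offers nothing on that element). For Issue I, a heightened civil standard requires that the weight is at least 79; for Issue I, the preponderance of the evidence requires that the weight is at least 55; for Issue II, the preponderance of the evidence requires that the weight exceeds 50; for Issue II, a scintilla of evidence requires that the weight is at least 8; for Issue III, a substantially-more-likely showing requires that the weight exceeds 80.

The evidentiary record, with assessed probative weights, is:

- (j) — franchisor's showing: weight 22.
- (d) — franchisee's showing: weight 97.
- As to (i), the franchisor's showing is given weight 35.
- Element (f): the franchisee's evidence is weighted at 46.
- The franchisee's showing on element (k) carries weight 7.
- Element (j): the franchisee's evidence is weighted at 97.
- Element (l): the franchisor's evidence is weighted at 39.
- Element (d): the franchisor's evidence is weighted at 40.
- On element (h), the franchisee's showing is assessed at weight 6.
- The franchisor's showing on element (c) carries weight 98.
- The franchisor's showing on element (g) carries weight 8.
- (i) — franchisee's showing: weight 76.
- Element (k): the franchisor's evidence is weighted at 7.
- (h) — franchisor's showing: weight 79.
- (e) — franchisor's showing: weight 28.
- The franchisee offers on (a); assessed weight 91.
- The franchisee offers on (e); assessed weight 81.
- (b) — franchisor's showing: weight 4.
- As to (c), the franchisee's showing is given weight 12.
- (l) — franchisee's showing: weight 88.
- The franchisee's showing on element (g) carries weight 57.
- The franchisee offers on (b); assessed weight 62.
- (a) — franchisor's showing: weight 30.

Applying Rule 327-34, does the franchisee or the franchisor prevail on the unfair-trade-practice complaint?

— Issue I —
At Stage I.1 the franchisee must meet the preponderance of the evidence (weight is at least 55): on (a) the weight is 91 less the opposing 30 gives net 61, which does reach 55, so (a) meets the standard; on (b) the weight is 62 less the opposing 4 gives net 58, ≥ 55, so (b) meets the standard.
  The franchisee carries Stage I.1; the franchisor now bears the burden.
At Stage I.2 the franchisor must meet a heightened civil standard (weight is at least 79): on (c) the weight is 98 less the opposing 12 gives net 86, which does reach 79, so (c) meets the standard.
  Stage I.2 carried; the burden shifts to the franchisee.
At Stage I.3 the franchisee must meet the preponderance of the evidence (weight is at least 55): on (d) the weight is 97 less the opposing 40 gives net 57, which does reach 55, so (d) meets the standard; on (e) the weight is 81 less the opposing 28 gives net 53, < 55, so (e) does not meet the standard.
  Stage I.3 not carried; the franchisee fails its burden.
So the franchisor prevails on this issue.
— Issue II —
Stage II.1 — burden on franchisee; standard: the preponderance of the evidence (weight exceeds 50).
    (f): 46 ≤ 50 [not met]
    (g): 57 − 8 = 49 ≤ 50 [not met]
  Not every element is met, so the franchisee fails to carry Stage II.1.
So the franchisor prevails on this issue.
— Issue III —
At Stage III.1 the franchisee must meet a substantially-more-likely showing (weight exceeds 80): on (j) the weight is 97 less the opposing 22 gives net 75, ≤ 80, so (j) does not meet the standard.
  Stage III.1 not carried; the franchisee fails its burden.
The analysis ends at Stage III.1; the franchisor prevails on this issue.
Per-issue: Issue I → franchisor; Issue II → franchisor; Issue III → franchisor. The franchisee must prevail on at least one issue; overall, the franchisor prevails.

franchisor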